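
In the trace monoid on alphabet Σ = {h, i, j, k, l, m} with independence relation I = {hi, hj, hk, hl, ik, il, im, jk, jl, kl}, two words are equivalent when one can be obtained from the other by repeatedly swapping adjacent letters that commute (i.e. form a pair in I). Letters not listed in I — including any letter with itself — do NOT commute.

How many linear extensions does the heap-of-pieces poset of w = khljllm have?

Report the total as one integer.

drop 0:k onto floor
drop 1:h onto floor
drop 2:l onto floor
drop 3:j onto floor
drop 4:l onto {2:l}
drop 5:l onto {4:l}
drop 6:m onto {0:k, 1:h, 3:j, 5:l}
ground layer = {0:k, 1:h, 2:l, 3:j}
drop-orders for the pieces not yet dropped (sum over which currently-grounded one goes next):
  1 to go: {6} 1
  2 to go: {0,6} 1  {1,6} 1  {3,6} 1  {5,6} 1
  3 to go: {0,1,6} 2  {0,3,6} 2  {0,5,6} 2  {1,3,6} 2  {1,5,6} 2  {3,5,6} 2  {4,5,6} 1
  4 to go: {0,1,3,6} 6  {0,1,5,6} 6  {0,3,5,6} 6  {0,4,5,6} 3  {1,3,5,6} 6  {1,4,5,6} 3  {2,4,5,6} 1  {3,4,5,6} 3
  5 to go: {0,1,3,5,6} 24  {0,1,4,5,6} 12  {0,2,4,5,6} 4  {0,3,4,5,6} 12  {1,2,4,5,6} 4  {1,3,4,5,6} 12  {2,3,4,5,6} 4
  if 0:k drops first: 20 orders
  if 1:h drops first: 20 orders
  if 2:l drops first: 60 orders
  if 3:j drops first: 20 orders
heap linearizations: 120

120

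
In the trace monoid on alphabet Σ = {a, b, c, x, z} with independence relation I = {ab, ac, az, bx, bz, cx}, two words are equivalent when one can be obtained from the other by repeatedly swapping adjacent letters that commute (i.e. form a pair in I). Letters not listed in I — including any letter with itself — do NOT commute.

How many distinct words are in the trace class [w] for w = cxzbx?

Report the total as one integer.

0(c) covers ∅
1(x) covers ∅
2(z) covers 0:c, 1:x
3(b) covers 0:c
4(x) covers 2:z
floor of heap: 0:c, 1:x
completions by unplaced set U, small U first (add the entries for U minus each lowest piece of U):
  |U|=1: {3}:1  {4}:1
  |U|=2: {2,4}:1  {3,4}:2
  |U|=3: {1,2,4}:1  {2,3,4}:3
  start at 0(c): 4
  start at 1(x): 3
sum over floor = 7

7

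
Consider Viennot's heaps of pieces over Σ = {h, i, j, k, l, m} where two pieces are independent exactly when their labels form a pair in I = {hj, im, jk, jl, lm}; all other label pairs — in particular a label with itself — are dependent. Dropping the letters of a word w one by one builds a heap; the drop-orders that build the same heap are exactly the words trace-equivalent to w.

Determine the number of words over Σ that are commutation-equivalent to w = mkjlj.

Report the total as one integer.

6

0(m) covers ∅
1(k) covers 0:m
2(j) covers 0:m
3(l) covers 1:k
4(j) covers 2:j
floor of heap: 0:m
completions by unplaced set U, small U first (add the entries for U minus each lowest piece of U):
  |U|=1: {3}:1  {4}:1
  |U|=2: {1,3}:1  {2,4}:1  {3,4}:2
  |U|=3: {1,3,4}:3  {2,3,4}:3
  start at 0(m): 6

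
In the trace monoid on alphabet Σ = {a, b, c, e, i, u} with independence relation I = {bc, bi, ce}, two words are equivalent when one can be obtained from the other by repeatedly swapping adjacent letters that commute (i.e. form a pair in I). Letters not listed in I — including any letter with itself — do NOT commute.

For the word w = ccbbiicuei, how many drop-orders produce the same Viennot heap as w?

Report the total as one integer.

21

drop 0:c onto floor
drop 1:c onto {0:c}
drop 2:b onto floor
drop 3:b onto {2:b}
drop 4:i onto {1:c}
drop 5:i onto {4:i}
drop 6:c onto {5:i}
drop 7:u onto {3:b, 6:c}
drop 8:e onto {7:u}
drop 9:i onto {8:e}
ground layer = {0:c, 2:b}
drop-orders for the pieces not yet dropped (sum over which currently-grounded one goes next):
  1 to go: {9} 1
  2 to go: {8,9} 1
  3 to go: {7,8,9} 1
  4 to go: {3,7,8,9} 1  {6,7,8,9} 1
  5 to go: {2,3,7,8,9} 1  {3,6,7,8,9} 2  {5,6,7,8,9} 1
  6 to go: {2,3,6,7,8,9} 3  {3,5,6,7,8,9} 3  {4,5,6,7,8,9} 1
  7 to go: {1,4,5,6,7,8,9} 1  {2,3,5,6,7,8,9} 6  {3,4,5,6,7,8,9} 4
  8 to go: {0,1,4,5,6,7,8,9} 1  {1,3,4,5,6,7,8,9} 5  {2,3,4,5,6,7,8,9} 10
  if 0:c drops first: 15 orders
  if 2:b drops first: 6 orders
heap linearizations: 21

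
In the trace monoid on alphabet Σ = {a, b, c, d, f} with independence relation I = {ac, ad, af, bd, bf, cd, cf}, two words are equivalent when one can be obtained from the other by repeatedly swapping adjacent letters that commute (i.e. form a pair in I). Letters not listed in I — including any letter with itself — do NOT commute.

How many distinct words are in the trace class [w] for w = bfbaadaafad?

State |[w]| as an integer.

330

piece 0:b — minimal
piece 1:f — minimal
piece 2:b rests on {0:b}
piece 3:a rests on {2:b}
piece 4:a rests on {3:a}
piece 5:d rests on {1:f}
piece 6:a rests on {4:a}
piece 7:a rests on {6:a}
piece 8:f rests on {5:d}
piece 9:a rests on {7:a}
piece 10:d rests on {8:f}
minimal pieces: {0:b, 1:f}
ways to finish when only these pieces remain (= sum over removing one remaining piece with nothing left below it):
  1 left: {9}→1  {10}→1
  2 left: {7,9}→1  {8,10}→1  {9,10}→2
  3 left: {5,8,10}→1  {6,7,9}→1  {7,9,10}→3  {8,9,10}→3
  4 left: {1,5,8,10}→1  {4,6,7,9}→1  {5,8,9,10}→4  {6,7,9,10}→4  {7,8,9,10}→6
  5 left: {1,5,8,9,10}→5  {3,4,6,7,9}→1  {4,6,7,9,10}→5  {5,7,8,9,10}→10  {6,7,8,9,10}→10
  6 left: {1,5,7,8,9,10}→15  {2,3,4,6,7,9}→1  {3,4,6,7,9,10}→6  {4,6,7,8,9,10}→15  {5,6,7,8,9,10}→20
  7 left: {0,2,3,4,6,7,9}→1  {1,5,6,7,8,9,10}→35  {2,3,4,6,7,9,10}→7  {3,4,6,7,8,9,10}→21  {4,5,6,7,8,9,10}→35
  8 left: {0,2,3,4,6,7,9,10}→8  {1,4,5,6,7,8,9,10}→70  {2,3,4,6,7,8,9,10}→28  {3,4,5,6,7,8,9,10}→56
  9 left: {0,2,3,4,6,7,8,9,10}→36  {1,3,4,5,6,7,8,9,10}→126  {2,3,4,5,6,7,8,9,10}→84
  placing 0:b first → 210 extensions
  placing 1:f first → 120 extensions
total linear extensions = 330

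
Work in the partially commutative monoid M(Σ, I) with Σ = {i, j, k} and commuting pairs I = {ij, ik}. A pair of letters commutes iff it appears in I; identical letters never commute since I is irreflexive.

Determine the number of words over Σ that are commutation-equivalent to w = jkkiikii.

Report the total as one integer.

#0=j has no predecessor
#1=k depends on [0:j]
#2=k depends on [1:k]
#3=i has no predecessor
#4=i depends on [3:i]
#5=k depends on [2:k]
#6=i depends on [4:i]
#7=i depends on [6:i]
sources: [0:j, 3:i]
N(rest) = Σ N(rest − s) over sources s of rest; N(one piece) = 1:
  size 1 → [5]=1  [7]=1
  size 2 → [2,5]=1  [5,7]=2  [6,7]=1
  size 3 → [1,2,5]=1  [2,5,7]=3  [4,6,7]=1  [5,6,7]=3
  size 4 → [0,1,2,5]=1  [1,2,5,7]=4  [2,5,6,7]=6  [3,4,6,7]=1  [4,5,6,7]=4
  size 5 → [0,1,2,5,7]=5  [1,2,5,6,7]=10  [2,4,5,6,7]=10  [3,4,5,6,7]=5
  size 6 → [0,1,2,5,6,7]=15  [1,2,4,5,6,7]=20  [2,3,4,5,6,7]=15
  first=0(j) contributes 35
  first=3(i) contributes 35
|[w]| = 70

70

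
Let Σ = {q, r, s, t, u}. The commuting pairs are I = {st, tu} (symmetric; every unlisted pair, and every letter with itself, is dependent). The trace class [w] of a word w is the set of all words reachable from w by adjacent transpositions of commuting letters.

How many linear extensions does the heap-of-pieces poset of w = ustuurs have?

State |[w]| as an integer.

drop 0:u onto floor
drop 1:s onto {0:u}
drop 2:t onto floor
drop 3:u onto {1:s}
drop 4:u onto {3:u}
drop 5:r onto {2:t, 4:u}
drop 6:s onto {5:r}
ground layer = {0:u, 2:t}
drop-orders for the pieces not yet dropped (sum over which currently-grounded one goes next):
  1 to go: {6} 1
  2 to go: {5,6} 1
  3 to go: {2,5,6} 1  {4,5,6} 1
  4 to go: {2,4,5,6} 2  {3,4,5,6} 1
  5 to go: {1,3,4,5,6} 1  {2,3,4,5,6} 3
  if 0:u drops first: 4 orders
  if 2:t drops first: 1 orders
heap linearizations: 5

5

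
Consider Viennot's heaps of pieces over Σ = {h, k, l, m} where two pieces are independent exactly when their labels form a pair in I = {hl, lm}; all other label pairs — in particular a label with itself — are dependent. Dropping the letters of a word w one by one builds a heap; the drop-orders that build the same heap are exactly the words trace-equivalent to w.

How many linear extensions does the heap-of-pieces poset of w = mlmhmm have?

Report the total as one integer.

6

drop 0:m onto floor
drop 1:l onto floor
drop 2:m onto {0:m}
drop 3:h onto {2:m}
drop 4:m onto {3:h}
drop 5:m onto {4:m}
ground layer = {0:m, 1:l}
drop-orders for the pieces not yet dropped (sum over which currently-grounded one goes next):
  1 to go: {1} 1  {5} 1
  2 to go: {1,5} 2  {4,5} 1
  3 to go: {1,4,5} 3  {3,4,5} 1
  4 to go: {1,3,4,5} 4  {2,3,4,5} 1
  if 0:m drops first: 5 orders
  if 1:l drops first: 1 orders
heap linearizations: 6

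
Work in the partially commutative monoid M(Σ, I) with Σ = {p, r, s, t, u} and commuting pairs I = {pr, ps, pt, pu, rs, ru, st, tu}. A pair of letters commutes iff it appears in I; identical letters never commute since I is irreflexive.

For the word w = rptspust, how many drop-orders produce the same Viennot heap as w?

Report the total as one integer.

560

piece 0:r — minimal
piece 1:p — minimal
piece 2:t rests on {0:r}
piece 3:s — minimal
piece 4:p rests on {1:p}
piece 5:u rests on {3:s}
piece 6:s rests on {5:u}
piece 7:t rests on {2:t}
minimal pieces: {0:r, 1:p, 3:s}
ways to finish when only these pieces remain (= sum over removing one remaining piece with nothing left below it):
  1 left: {4}→1  {6}→1  {7}→1
  2 left: {1,4}→1  {2,7}→1  {4,6}→2  {4,7}→2  {5,6}→1  {6,7}→2
  3 left: {0,2,7}→1  {1,4,6}→3  {1,4,7}→3  {2,4,7}→3  {2,6,7}→3  {3,5,6}→1  {4,5,6}→3  {4,6,7}→6  {5,6,7}→3
  4 left: {0,2,4,7}→4  {0,2,6,7}→4  {1,2,4,7}→6  {1,4,5,6}→6  {1,4,6,7}→12  {2,4,6,7}→12  {2,5,6,7}→6  {3,4,5,6}→4  {3,5,6,7}→4  {4,5,6,7}→12
  5 left: {0,1,2,4,7}→10  {0,2,4,6,7}→20  {0,2,5,6,7}→10  {1,2,4,6,7}→30  {1,3,4,5,6}→10  {1,4,5,6,7}→30  {2,3,5,6,7}→10  {2,4,5,6,7}→30  {3,4,5,6,7}→20
  6 left: {0,1,2,4,6,7}→60  {0,2,3,5,6,7}→20  {0,2,4,5,6,7}→60  {1,2,4,5,6,7}→90  {1,3,4,5,6,7}→60  {2,3,4,5,6,7}→60
  placing 0:r first → 210 extensions
  placing 1:p first → 140 extensions
  placing 3:s first → 210 extensions
total linear extensions = 560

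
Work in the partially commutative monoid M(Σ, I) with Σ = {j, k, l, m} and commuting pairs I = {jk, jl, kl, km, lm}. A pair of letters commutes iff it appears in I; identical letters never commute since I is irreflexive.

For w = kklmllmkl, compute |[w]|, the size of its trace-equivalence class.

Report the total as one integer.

#0=k has no predecessor
#1=k depends on [0:k]
#2=l has no predecessor
#3=m has no predecessor
#4=l depends on [2:l]
#5=l depends on [4:l]
#6=m depends on [3:m]
#7=k depends on [1:k]
#8=l depends on [5:l]
sources: [0:k, 2:l, 3:m]
N(rest) = Σ N(rest − s) over sources s of rest; N(one piece) = 1:
  size 1 → [6]=1  [7]=1  [8]=1
  size 2 → [1,7]=1  [3,6]=1  [5,8]=1  [6,7]=2  [6,8]=2  [7,8]=2
  size 3 → [0,1,7]=1  [1,6,7]=3  [1,7,8]=3  [3,6,7]=3  [3,6,8]=3  [4,5,8]=1  [5,6,8]=3  [5,7,8]=3  [6,7,8]=6
  size 4 → [0,1,6,7]=4  [0,1,7,8]=4  [1,3,6,7]=6  [1,5,7,8]=6  [1,6,7,8]=12  [2,4,5,8]=1  [3,5,6,8]=6  [3,6,7,8]=12  [4,5,6,8]=4  [4,5,7,8]=4  [5,6,7,8]=12
  size 5 → [0,1,3,6,7]=10  [0,1,5,7,8]=10  [0,1,6,7,8]=20  [1,3,6,7,8]=30  [1,4,5,7,8]=10  [1,5,6,7,8]=30  [2,4,5,6,8]=5  [2,4,5,7,8]=5  [3,4,5,6,8]=10  [3,5,6,7,8]=30  [4,5,6,7,8]=20
  size 6 → [0,1,3,6,7,8]=60  [0,1,4,5,7,8]=20  [0,1,5,6,7,8]=60  [1,2,4,5,7,8]=15  [1,3,5,6,7,8]=90  [1,4,5,6,7,8]=60  [2,3,4,5,6,8]=15  [2,4,5,6,7,8]=30  [3,4,5,6,7,8]=60
  size 7 → [0,1,2,4,5,7,8]=35  [0,1,3,5,6,7,8]=210  [0,1,4,5,6,7,8]=140  [1,2,4,5,6,7,8]=105  [1,3,4,5,6,7,8]=210  [2,3,4,5,6,7,8]=105
  first=0(k) contributes 420
  first=2(l) contributes 560
  first=3(m) contributes 280
|[w]| = 1260

1260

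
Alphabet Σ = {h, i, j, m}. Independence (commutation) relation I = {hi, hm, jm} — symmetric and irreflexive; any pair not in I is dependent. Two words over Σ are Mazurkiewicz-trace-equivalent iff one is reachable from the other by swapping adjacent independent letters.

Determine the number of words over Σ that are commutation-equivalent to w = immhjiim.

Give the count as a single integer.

drop 0:i onto floor
drop 1:m onto {0:i}
drop 2:m onto {1:m}
drop 3:h onto floor
drop 4:j onto {0:i, 3:h}
drop 5:i onto {2:m, 4:j}
drop 6:i onto {5:i}
drop 7:m onto {6:i}
ground layer = {0:i, 3:h}
drop-orders for the pieces not yet dropped (sum over which currently-grounded one goes next):
  1 to go: {7} 1
  2 to go: {6,7} 1
  3 to go: {5,6,7} 1
  4 to go: {2,5,6,7} 1  {4,5,6,7} 1
  5 to go: {1,2,5,6,7} 1  {2,4,5,6,7} 2  {3,4,5,6,7} 1
  6 to go: {1,2,4,5,6,7} 3  {2,3,4,5,6,7} 3
  if 0:i drops first: 6 orders
  if 3:h drops first: 3 orders
heap linearizations: 9

9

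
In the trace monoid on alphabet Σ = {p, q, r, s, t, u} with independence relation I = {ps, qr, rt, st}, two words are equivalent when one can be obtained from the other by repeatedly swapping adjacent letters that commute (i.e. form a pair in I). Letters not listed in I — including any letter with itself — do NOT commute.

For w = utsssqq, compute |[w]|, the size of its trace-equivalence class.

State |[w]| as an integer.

4

#0=u has no predecessor
#1=t depends on [0:u]
#2=s depends on [0:u]
#3=s depends on [2:s]
#4=s depends on [3:s]
#5=q depends on [1:t, 4:s]
#6=q depends on [5:q]
sources: [0:u]
N(rest) = Σ N(rest − s) over sources s of rest; N(one piece) = 1:
  size 1 → [6]=1
  size 2 → [5,6]=1
  size 3 → [1,5,6]=1  [4,5,6]=1
  size 4 → [1,4,5,6]=2  [3,4,5,6]=1
  size 5 → [1,3,4,5,6]=3  [2,3,4,5,6]=1
  first=0(u) contributes 4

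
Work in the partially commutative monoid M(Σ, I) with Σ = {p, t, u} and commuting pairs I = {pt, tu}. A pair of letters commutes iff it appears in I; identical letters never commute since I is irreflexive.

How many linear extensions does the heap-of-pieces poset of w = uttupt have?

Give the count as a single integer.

20

#0=u has no predecessor
#1=t has no predecessor
#2=t depends on [1:t]
#3=u depends on [0:u]
#4=p depends on [3:u]
#5=t depends on [2:t]
sources: [0:u, 1:t]
N(rest) = Σ N(rest − s) over sources s of rest; N(one piece) = 1:
  size 1 → [4]=1  [5]=1
  size 2 → [2,5]=1  [3,4]=1  [4,5]=2
  size 3 → [0,3,4]=1  [1,2,5]=1  [2,4,5]=3  [3,4,5]=3
  size 4 → [0,3,4,5]=4  [1,2,4,5]=4  [2,3,4,5]=6
  first=0(u) contributes 10
  first=1(t) contributes 10
|[w]| = 20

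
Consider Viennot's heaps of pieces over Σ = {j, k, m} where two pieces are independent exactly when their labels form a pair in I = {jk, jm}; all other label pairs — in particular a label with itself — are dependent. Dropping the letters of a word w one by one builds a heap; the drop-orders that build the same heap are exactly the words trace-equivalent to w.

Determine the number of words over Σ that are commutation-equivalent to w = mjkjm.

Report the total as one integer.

0(m) covers ∅
1(j) covers ∅
2(k) covers 0:m
3(j) covers 1:j
4(m) covers 2:k
floor of heap: 0:m, 1:j
completions by unplaced set U, small U first (add the entries for U minus each lowest piece of U):
  |U|=1: {3}:1  {4}:1
  |U|=2: {1,3}:1  {2,4}:1  {3,4}:2
  |U|=3: {0,2,4}:1  {1,3,4}:3  {2,3,4}:3
  start at 0(m): 6
  start at 1(j): 4
sum over floor = 10

10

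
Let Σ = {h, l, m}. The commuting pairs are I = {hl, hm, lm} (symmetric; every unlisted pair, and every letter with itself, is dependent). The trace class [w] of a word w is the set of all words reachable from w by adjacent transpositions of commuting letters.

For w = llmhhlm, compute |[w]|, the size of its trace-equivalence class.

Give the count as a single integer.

#0=l has no predecessor
#1=l depends on [0:l]
#2=m has no predecessor
#3=h has no predecessor
#4=h depends on [3:h]
#5=l depends on [1:l]
#6=m depends on [2:m]
sources: [0:l, 2:m, 3:h]
N(rest) = Σ N(rest − s) over sources s of rest; N(one piece) = 1:
  size 1 → [4]=1  [5]=1  [6]=1
  size 2 → [1,5]=1  [2,6]=1  [3,4]=1  [4,5]=2  [4,6]=2  [5,6]=2
  size 3 → [0,1,5]=1  [1,4,5]=3  [1,5,6]=3  [2,4,6]=3  [2,5,6]=3  [3,4,5]=3  [3,4,6]=3  [4,5,6]=6
  size 4 → [0,1,4,5]=4  [0,1,5,6]=4  [1,2,5,6]=6  [1,3,4,5]=6  [1,4,5,6]=12  [2,3,4,6]=6  [2,4,5,6]=12  [3,4,5,6]=12
  size 5 → [0,1,2,5,6]=10  [0,1,3,4,5]=10  [0,1,4,5,6]=20  [1,2,4,5,6]=30  [1,3,4,5,6]=30  [2,3,4,5,6]=30
  first=0(l) contributes 90
  first=2(m) contributes 60
  first=3(h) contributes 60
|[w]| = 210

210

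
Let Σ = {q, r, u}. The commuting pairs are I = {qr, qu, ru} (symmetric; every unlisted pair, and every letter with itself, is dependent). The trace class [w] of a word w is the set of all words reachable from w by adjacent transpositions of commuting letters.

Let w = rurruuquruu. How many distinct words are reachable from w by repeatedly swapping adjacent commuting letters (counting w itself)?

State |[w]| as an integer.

drop 0:r onto floor
drop 1:u onto floor
drop 2:r onto {0:r}
drop 3:r onto {2:r}
drop 4:u onto {1:u}
drop 5:u onto {4:u}
drop 6:q onto floor
drop 7:u onto {5:u}
drop 8:r onto {3:r}
drop 9:u onto {7:u}
drop 10:u onto {9:u}
ground layer = {0:r, 1:u, 6:q}
drop-orders for the pieces not yet dropped (sum over which currently-grounded one goes next):
  1 to go: {6} 1  {8} 1  {10} 1
  2 to go: {3,8} 1  {6,8} 2  {6,10} 2  {8,10} 2  {9,10} 1
  3 to go: {2,3,8} 1  {3,6,8} 3  {3,8,10} 3  {6,8,10} 6  {6,9,10} 3  {7,9,10} 1  {8,9,10} 3
  4 to go: {0,2,3,8} 1  {2,3,6,8} 4  {2,3,8,10} 4  {3,6,8,10} 12  {3,8,9,10} 6  {5,7,9,10} 1  {6,7,9,10} 4  {6,8,9,10} 12  {7,8,9,10} 4
  5 to go: {0,2,3,6,8} 5  {0,2,3,8,10} 5  {2,3,6,8,10} 20  {2,3,8,9,10} 10  {3,6,8,9,10} 30  {3,7,8,9,10} 10  {4,5,7,9,10} 1  {5,6,7,9,10} 5  {5,7,8,9,10} 5  {6,7,8,9,10} 20
  6 to go: {0,2,3,6,8,10} 30  {0,2,3,8,9,10} 15  {1,4,5,7,9,10} 1  {2,3,6,8,9,10} 60  {2,3,7,8,9,10} 20  {3,5,7,8,9,10} 15  {3,6,7,8,9,10} 60  {4,5,6,7,9,10} 6  {4,5,7,8,9,10} 6  {5,6,7,8,9,10} 30
  7 to go: {0,2,3,6,8,9,10} 105  {0,2,3,7,8,9,10} 35  {1,4,5,6,7,9,10} 7  {1,4,5,7,8,9,10} 7  {2,3,5,7,8,9,10} 35  {2,3,6,7,8,9,10} 140  {3,4,5,7,8,9,10} 21  {3,5,6,7,8,9,10} 105  {4,5,6,7,8,9,10} 42
  8 to go: {0,2,3,5,7,8,9,10} 70  {0,2,3,6,7,8,9,10} 280  {1,3,4,5,7,8,9,10} 28  {1,4,5,6,7,8,9,10} 56  {2,3,4,5,7,8,9,10} 56  {2,3,5,6,7,8,9,10} 280  {3,4,5,6,7,8,9,10} 168
  9 to go: {0,2,3,4,5,7,8,9,10} 126  {0,2,3,5,6,7,8,9,10} 630  {1,2,3,4,5,7,8,9,10} 84  {1,3,4,5,6,7,8,9,10} 252  {2,3,4,5,6,7,8,9,10} 504
  if 0:r drops first: 840 orders
  if 1:u drops first: 1260 orders
  if 6:q drops first: 210 orders
heap linearizations: 2310

2310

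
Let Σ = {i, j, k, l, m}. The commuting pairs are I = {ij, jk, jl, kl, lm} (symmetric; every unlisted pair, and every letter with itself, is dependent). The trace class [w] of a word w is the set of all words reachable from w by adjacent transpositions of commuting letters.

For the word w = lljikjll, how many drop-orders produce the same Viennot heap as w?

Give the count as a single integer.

0(l) covers ∅
1(l) covers 0:l
2(j) covers ∅
3(i) covers 1:l
4(k) covers 3:i
5(j) covers 2:j
6(l) covers 3:i
7(l) covers 6:l
floor of heap: 0:l, 2:j
completions by unplaced set U, small U first (add the entries for U minus each lowest piece of U):
  |U|=1: {4}:1  {5}:1  {7}:1
  |U|=2: {2,5}:1  {4,5}:2  {4,7}:2  {5,7}:2  {6,7}:1
  |U|=3: {2,4,5}:3  {2,5,7}:3  {4,5,7}:6  {4,6,7}:3  {5,6,7}:3
  |U|=4: {2,4,5,7}:12  {2,5,6,7}:6  {3,4,6,7}:3  {4,5,6,7}:12
  |U|=5: {1,3,4,6,7}:3  {2,4,5,6,7}:30  {3,4,5,6,7}:15
  |U|=6: {0,1,3,4,6,7}:3  {1,3,4,5,6,7}:18  {2,3,4,5,6,7}:45
  start at 0(l): 63
  start at 2(j): 21
sum over floor = 84

84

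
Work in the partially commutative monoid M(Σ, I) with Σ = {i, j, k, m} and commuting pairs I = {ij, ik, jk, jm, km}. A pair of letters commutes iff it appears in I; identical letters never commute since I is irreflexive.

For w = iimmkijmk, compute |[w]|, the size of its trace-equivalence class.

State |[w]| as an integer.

252

drop 0:i onto floor
drop 1:i onto {0:i}
drop 2:m onto {1:i}
drop 3:m onto {2:m}
drop 4:k onto floor
drop 5:i onto {3:m}
drop 6:j onto floor
drop 7:m onto {5:i}
drop 8:k onto {4:k}
ground layer = {0:i, 4:k, 6:j}
drop-orders for the pieces not yet dropped (sum over which currently-grounded one goes next):
  1 to go: {6} 1  {7} 1  {8} 1
  2 to go: {4,8} 1  {5,7} 1  {6,7} 2  {6,8} 2  {7,8} 2
  3 to go: {3,5,7} 1  {4,6,8} 3  {4,7,8} 3  {5,6,7} 3  {5,7,8} 3  {6,7,8} 6
  4 to go: {2,3,5,7} 1  {3,5,6,7} 4  {3,5,7,8} 4  {4,5,7,8} 6  {4,6,7,8} 12  {5,6,7,8} 12
  5 to go: {1,2,3,5,7} 1  {2,3,5,6,7} 5  {2,3,5,7,8} 5  {3,4,5,7,8} 10  {3,5,6,7,8} 20  {4,5,6,7,8} 30
  6 to go: {0,1,2,3,5,7} 1  {1,2,3,5,6,7} 6  {1,2,3,5,7,8} 6  {2,3,4,5,7,8} 15  {2,3,5,6,7,8} 30  {3,4,5,6,7,8} 60
  7 to go: {0,1,2,3,5,6,7} 7  {0,1,2,3,5,7,8} 7  {1,2,3,4,5,7,8} 21  {1,2,3,5,6,7,8} 42  {2,3,4,5,6,7,8} 105
  if 0:i drops first: 168 orders
  if 4:k drops first: 56 orders
  if 6:j drops first: 28 orders
heap linearizations: 252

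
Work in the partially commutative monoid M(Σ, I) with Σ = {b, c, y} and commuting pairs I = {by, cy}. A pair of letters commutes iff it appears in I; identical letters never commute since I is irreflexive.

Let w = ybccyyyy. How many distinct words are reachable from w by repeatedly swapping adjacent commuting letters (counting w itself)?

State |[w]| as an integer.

0(y) covers ∅
1(b) covers ∅
2(c) covers 1:b
3(c) covers 2:c
4(y) covers 0:y
5(y) covers 4:y
6(y) covers 5:y
7(y) covers 6:y
floor of heap: 0:y, 1:b
completions by unplaced set U, small U first (add the entries for U minus each lowest piece of U):
  |U|=1: {3}:1  {7}:1
  |U|=2: {2,3}:1  {3,7}:2  {6,7}:1
  |U|=3: {1,2,3}:1  {2,3,7}:3  {3,6,7}:3  {5,6,7}:1
  |U|=4: {1,2,3,7}:4  {2,3,6,7}:6  {3,5,6,7}:4  {4,5,6,7}:1
  |U|=5: {0,4,5,6,7}:1  {1,2,3,6,7}:10  {2,3,5,6,7}:10  {3,4,5,6,7}:5
  |U|=6: {0,3,4,5,6,7}:6  {1,2,3,5,6,7}:20  {2,3,4,5,6,7}:15
  start at 0(y): 35
  start at 1(b): 21
sum over floor = 56

56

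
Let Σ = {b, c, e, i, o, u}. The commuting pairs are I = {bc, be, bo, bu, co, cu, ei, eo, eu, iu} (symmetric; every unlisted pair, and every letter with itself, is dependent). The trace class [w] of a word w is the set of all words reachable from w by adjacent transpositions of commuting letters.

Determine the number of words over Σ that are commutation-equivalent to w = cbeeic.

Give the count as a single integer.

9

drop 0:c onto floor
drop 1:b onto floor
drop 2:e onto {0:c}
drop 3:e onto {2:e}
drop 4:i onto {0:c, 1:b}
drop 5:c onto {3:e, 4:i}
ground layer = {0:c, 1:b}
drop-orders for the pieces not yet dropped (sum over which currently-grounded one goes next):
  1 to go: {5} 1
  2 to go: {3,5} 1  {4,5} 1
  3 to go: {1,4,5} 1  {2,3,5} 1  {3,4,5} 2
  4 to go: {1,3,4,5} 3  {2,3,4,5} 3
  if 0:c drops first: 6 orders
  if 1:b drops first: 3 orders
heap linearizations: 9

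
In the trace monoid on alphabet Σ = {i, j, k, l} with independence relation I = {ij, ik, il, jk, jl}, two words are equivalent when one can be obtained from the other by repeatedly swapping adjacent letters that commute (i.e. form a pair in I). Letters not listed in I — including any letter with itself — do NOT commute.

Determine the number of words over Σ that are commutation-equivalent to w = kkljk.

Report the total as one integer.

5

#0=k has no predecessor
#1=k depends on [0:k]
#2=l depends on [1:k]
#3=j has no predecessor
#4=k depends on [2:l]
sources: [0:k, 3:j]
N(rest) = Σ N(rest − s) over sources s of rest; N(one piece) = 1:
  size 1 → [3]=1  [4]=1
  size 2 → [2,4]=1  [3,4]=2
  size 3 → [1,2,4]=1  [2,3,4]=3
  first=0(k) contributes 4
  first=3(j) contributes 1
|[w]| = 5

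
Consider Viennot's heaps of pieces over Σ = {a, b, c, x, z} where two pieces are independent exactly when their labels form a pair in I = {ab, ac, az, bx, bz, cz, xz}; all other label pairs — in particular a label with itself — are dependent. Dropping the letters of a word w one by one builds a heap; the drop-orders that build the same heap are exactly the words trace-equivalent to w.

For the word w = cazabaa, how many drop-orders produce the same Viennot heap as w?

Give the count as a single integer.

0(c) covers ∅
1(a) covers ∅
2(z) covers ∅
3(a) covers 1:a
4(b) covers 0:c
5(a) covers 3:a
6(a) covers 5:a
floor of heap: 0:c, 1:a, 2:z
completions by unplaced set U, small U first (add the entries for U minus each lowest piece of U):
  |U|=1: {2}:1  {4}:1  {6}:1
  |U|=2: {0,4}:1  {2,4}:2  {2,6}:2  {4,6}:2  {5,6}:1
  |U|=3: {0,2,4}:3  {0,4,6}:3  {2,4,6}:6  {2,5,6}:3  {3,5,6}:1  {4,5,6}:3
  |U|=4: {0,2,4,6}:12  {0,4,5,6}:6  {1,3,5,6}:1  {2,3,5,6}:4  {2,4,5,6}:12  {3,4,5,6}:4
  |U|=5: {0,2,4,5,6}:30  {0,3,4,5,6}:10  {1,2,3,5,6}:5  {1,3,4,5,6}:5  {2,3,4,5,6}:20
  start at 0(c): 30
  start at 1(a): 60
  start at 2(z): 15
sum over floor = 105

105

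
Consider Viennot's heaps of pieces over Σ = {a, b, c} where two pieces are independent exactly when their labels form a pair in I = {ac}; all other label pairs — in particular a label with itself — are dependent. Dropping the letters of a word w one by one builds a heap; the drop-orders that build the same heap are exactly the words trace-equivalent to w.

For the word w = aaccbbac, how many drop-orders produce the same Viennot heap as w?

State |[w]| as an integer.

0(a) covers ∅
1(a) covers 0:a
2(c) covers ∅
3(c) covers 2:c
4(b) covers 1:a, 3:c
5(b) covers 4:b
6(a) covers 5:b
7(c) covers 5:b
floor of heap: 0:a, 2:c
completions by unplaced set U, small U first (add the entries for U minus each lowest piece of U):
  |U|=1: {6}:1  {7}:1
  |U|=2: {6,7}:2
  |U|=3: {5,6,7}:2
  |U|=4: {4,5,6,7}:2
  |U|=5: {1,4,5,6,7}:2  {3,4,5,6,7}:2
  |U|=6: {0,1,4,5,6,7}:2  {1,3,4,5,6,7}:4  {2,3,4,5,6,7}:2
  start at 0(a): 6
  start at 2(c): 6
sum over floor = 12

12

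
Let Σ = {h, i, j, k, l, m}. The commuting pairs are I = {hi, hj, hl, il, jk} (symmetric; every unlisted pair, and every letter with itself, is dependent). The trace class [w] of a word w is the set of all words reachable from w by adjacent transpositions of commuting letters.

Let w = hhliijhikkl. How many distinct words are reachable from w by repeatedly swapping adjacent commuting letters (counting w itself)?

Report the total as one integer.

piece 0:h — minimal
piece 1:h rests on {0:h}
piece 2:l — minimal
piece 3:i — minimal
piece 4:i rests on {3:i}
piece 5:j rests on {2:l, 4:i}
piece 6:h rests on {1:h}
piece 7:i rests on {5:j}
piece 8:k rests on {6:h, 7:i}
piece 9:k rests on {8:k}
piece 10:l rests on {9:k}
minimal pieces: {0:h, 2:l, 3:i}
ways to finish when only these pieces remain (= sum over removing one remaining piece with nothing left below it):
  1 left: {10}→1
  2 left: {9,10}→1
  3 left: {8,9,10}→1
  4 left: {6,8,9,10}→1  {7,8,9,10}→1
  5 left: {1,6,8,9,10}→1  {5,7,8,9,10}→1  {6,7,8,9,10}→2
  6 left: {0,1,6,8,9,10}→1  {1,6,7,8,9,10}→3  {2,5,7,8,9,10}→1  {4,5,7,8,9,10}→1  {5,6,7,8,9,10}→3
  7 left: {0,1,6,7,8,9,10}→4  {1,5,6,7,8,9,10}→6  {2,4,5,7,8,9,10}→2  {2,5,6,7,8,9,10}→4  {3,4,5,7,8,9,10}→1  {4,5,6,7,8,9,10}→4
  8 left: {0,1,5,6,7,8,9,10}→10  {1,2,5,6,7,8,9,10}→10  {1,4,5,6,7,8,9,10}→10  {2,3,4,5,7,8,9,10}→3  {2,4,5,6,7,8,9,10}→10  {3,4,5,6,7,8,9,10}→5
  9 left: {0,1,2,5,6,7,8,9,10}→20  {0,1,4,5,6,7,8,9,10}→20  {1,2,4,5,6,7,8,9,10}→30  {1,3,4,5,6,7,8,9,10}→15  {2,3,4,5,6,7,8,9,10}→18
  placing 0:h first → 63 extensions
  placing 2:l first → 35 extensions
  placing 3:i first → 70 extensions
total linear extensions = 168

168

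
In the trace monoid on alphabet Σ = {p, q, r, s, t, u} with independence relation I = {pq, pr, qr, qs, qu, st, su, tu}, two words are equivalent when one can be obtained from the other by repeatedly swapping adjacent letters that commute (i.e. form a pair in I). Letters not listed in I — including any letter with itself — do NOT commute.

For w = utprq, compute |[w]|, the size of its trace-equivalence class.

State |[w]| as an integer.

14

piece 0:u — minimal
piece 1:t — minimal
piece 2:p rests on {0:u, 1:t}
piece 3:r rests on {0:u, 1:t}
piece 4:q rests on {1:t}
minimal pieces: {0:u, 1:t}
ways to finish when only these pieces remain (= sum over removing one remaining piece with nothing left below it):
  1 left: {2}→1  {3}→1  {4}→1
  2 left: {2,3}→2  {2,4}→2  {3,4}→2
  3 left: {0,2,3}→2  {2,3,4}→6
  placing 0:u first → 6 extensions
  placing 1:t first → 8 extensions
total linear extensions = 14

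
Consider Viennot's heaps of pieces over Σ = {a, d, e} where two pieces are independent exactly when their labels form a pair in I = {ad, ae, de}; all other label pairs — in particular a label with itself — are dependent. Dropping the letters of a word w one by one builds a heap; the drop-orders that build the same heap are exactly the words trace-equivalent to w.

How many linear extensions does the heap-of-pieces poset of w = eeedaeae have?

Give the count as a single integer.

168

#0=e has no predecessor
#1=e depends on [0:e]
#2=e depends on [1:e]
#3=d has no predecessor
#4=a has no predecessor
#5=e depends on [2:e]
#6=a depends on [4:a]
#7=e depends on [5:e]
sources: [0:e, 3:d, 4:a]
N(rest) = Σ N(rest − s) over sources s of rest; N(one piece) = 1:
  size 1 → [3]=1  [6]=1  [7]=1
  size 2 → [3,6]=2  [3,7]=2  [4,6]=1  [5,7]=1  [6,7]=2
  size 3 → [2,5,7]=1  [3,4,6]=3  [3,5,7]=3  [3,6,7]=6  [4,6,7]=3  [5,6,7]=3
  size 4 → [1,2,5,7]=1  [2,3,5,7]=4  [2,5,6,7]=4  [3,4,6,7]=12  [3,5,6,7]=12  [4,5,6,7]=6
  size 5 → [0,1,2,5,7]=1  [1,2,3,5,7]=5  [1,2,5,6,7]=5  [2,3,5,6,7]=20  [2,4,5,6,7]=10  [3,4,5,6,7]=30
  size 6 → [0,1,2,3,5,7]=6  [0,1,2,5,6,7]=6  [1,2,3,5,6,7]=30  [1,2,4,5,6,7]=15  [2,3,4,5,6,7]=60
  first=0(e) contributes 105
  first=3(d) contributes 21
  first=4(a) contributes 42
|[w]| = 168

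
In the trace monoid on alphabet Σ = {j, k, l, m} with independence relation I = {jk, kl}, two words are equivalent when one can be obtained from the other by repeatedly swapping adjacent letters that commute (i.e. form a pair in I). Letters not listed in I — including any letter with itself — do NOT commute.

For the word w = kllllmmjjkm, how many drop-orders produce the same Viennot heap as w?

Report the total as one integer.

piece 0:k — minimal
piece 1:l — minimal
piece 2:l rests on {1:l}
piece 3:l rests on {2:l}
piece 4:l rests on {3:l}
piece 5:m rests on {0:k, 4:l}
piece 6:m rests on {5:m}
piece 7:j rests on {6:m}
piece 8:j rests on {7:j}
piece 9:k rests on {6:m}
piece 10:m rests on {8:j, 9:k}
minimal pieces: {0:k, 1:l}
ways to finish when only these pieces remain (= sum over removing one remaining piece with nothing left below it):
  1 left: {10}→1
  2 left: {8,10}→1  {9,10}→1
  3 left: {7,8,10}→1  {8,9,10}→2
  4 left: {7,8,9,10}→3
  5 left: {6,7,8,9,10}→3
  6 left: {5,6,7,8,9,10}→3
  7 left: {0,5,6,7,8,9,10}→3  {4,5,6,7,8,9,10}→3
  8 left: {0,4,5,6,7,8,9,10}→6  {3,4,5,6,7,8,9,10}→3
  9 left: {0,3,4,5,6,7,8,9,10}→9  {2,3,4,5,6,7,8,9,10}→3
  placing 0:k first → 3 extensions
  placing 1:l first → 12 extensions
total linear extensions = 15

15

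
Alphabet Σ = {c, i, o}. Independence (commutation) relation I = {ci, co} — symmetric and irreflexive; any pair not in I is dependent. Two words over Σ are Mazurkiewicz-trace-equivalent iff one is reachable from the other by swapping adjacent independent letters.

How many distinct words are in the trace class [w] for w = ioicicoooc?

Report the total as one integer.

120

drop 0:i onto floor
drop 1:o onto {0:i}
drop 2:i onto {1:o}
drop 3:c onto floor
drop 4:i onto {2:i}
drop 5:c onto {3:c}
drop 6:o onto {4:i}
drop 7:o onto {6:o}
drop 8:o onto {7:o}
drop 9:c onto {5:c}
ground layer = {0:i, 3:c}
drop-orders for the pieces not yet dropped (sum over which currently-grounded one goes next):
  1 to go: {8} 1  {9} 1
  2 to go: {5,9} 1  {7,8} 1  {8,9} 2
  3 to go: {3,5,9} 1  {5,8,9} 3  {6,7,8} 1  {7,8,9} 3
  4 to go: {3,5,8,9} 4  {4,6,7,8} 1  {5,7,8,9} 6  {6,7,8,9} 4
  5 to go: {2,4,6,7,8} 1  {3,5,7,8,9} 10  {4,6,7,8,9} 5  {5,6,7,8,9} 10
  6 to go: {1,2,4,6,7,8} 1  {2,4,6,7,8,9} 6  {3,5,6,7,8,9} 20  {4,5,6,7,8,9} 15
  7 to go: {0,1,2,4,6,7,8} 1  {1,2,4,6,7,8,9} 7  {2,4,5,6,7,8,9} 21  {3,4,5,6,7,8,9} 35
  8 to go: {0,1,2,4,6,7,8,9} 8  {1,2,4,5,6,7,8,9} 28  {2,3,4,5,6,7,8,9} 56
  if 0:i drops first: 84 orders
  if 3:c drops first: 36 orders
heap linearizations: 120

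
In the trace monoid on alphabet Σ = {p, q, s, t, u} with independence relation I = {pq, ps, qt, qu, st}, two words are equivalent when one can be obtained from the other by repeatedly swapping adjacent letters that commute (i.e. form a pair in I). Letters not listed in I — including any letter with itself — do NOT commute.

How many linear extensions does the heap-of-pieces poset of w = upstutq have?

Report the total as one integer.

piece 0:u — minimal
piece 1:p rests on {0:u}
piece 2:s rests on {0:u}
piece 3:t rests on {1:p}
piece 4:u rests on {2:s, 3:t}
piece 5:t rests on {4:u}
piece 6:q rests on {2:s}
minimal pieces: {0:u}
ways to finish when only these pieces remain (= sum over removing one remaining piece with nothing left below it):
  1 left: {5}→1  {6}→1
  2 left: {4,5}→1  {5,6}→2
  3 left: {3,4,5}→1  {4,5,6}→3
  4 left: {1,3,4,5}→1  {2,4,5,6}→3  {3,4,5,6}→4
  5 left: {1,3,4,5,6}→5  {2,3,4,5,6}→7
  placing 0:u first → 12 extensions

12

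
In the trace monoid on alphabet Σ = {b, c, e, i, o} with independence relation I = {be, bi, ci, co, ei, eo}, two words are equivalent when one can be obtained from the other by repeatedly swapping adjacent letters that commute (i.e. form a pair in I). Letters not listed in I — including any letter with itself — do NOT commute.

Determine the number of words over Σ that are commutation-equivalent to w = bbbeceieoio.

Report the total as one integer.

520

0(b) covers ∅
1(b) covers 0:b
2(b) covers 1:b
3(e) covers ∅
4(c) covers 2:b, 3:e
5(e) covers 4:c
6(i) covers ∅
7(e) covers 5:e
8(o) covers 2:b, 6:i
9(i) covers 8:o
10(o) covers 9:i
floor of heap: 0:b, 3:e, 6:i
completions by unplaced set U, small U first (add the entries for U minus each lowest piece of U):
  |U|=1: {7}:1  {10}:1
  |U|=2: {5,7}:1  {7,10}:2  {9,10}:1
  |U|=3: {4,5,7}:1  {5,7,10}:3  {7,9,10}:3  {8,9,10}:1
  |U|=4: {3,4,5,7}:1  {4,5,7,10}:4  {5,7,9,10}:6  {6,8,9,10}:1  {7,8,9,10}:4
  |U|=5: {3,4,5,7,10}:5  {4,5,7,9,10}:10  {5,7,8,9,10}:10  {6,7,8,9,10}:5
  |U|=6: {3,4,5,7,9,10}:15  {4,5,7,8,9,10}:20  {5,6,7,8,9,10}:15
  |U|=7: {2,4,5,7,8,9,10}:20  {3,4,5,7,8,9,10}:35  {4,5,6,7,8,9,10}:35
  |U|=8: {1,2,4,5,7,8,9,10}:20  {2,3,4,5,7,8,9,10}:55  {2,4,5,6,7,8,9,10}:55  {3,4,5,6,7,8,9,10}:70
  |U|=9: {0,1,2,4,5,7,8,9,10}:20  {1,2,3,4,5,7,8,9,10}:75  {1,2,4,5,6,7,8,9,10}:75  {2,3,4,5,6,7,8,9,10}:180
  start at 0(b): 330
  start at 3(e): 95
  start at 6(i): 95
sum over floor = 520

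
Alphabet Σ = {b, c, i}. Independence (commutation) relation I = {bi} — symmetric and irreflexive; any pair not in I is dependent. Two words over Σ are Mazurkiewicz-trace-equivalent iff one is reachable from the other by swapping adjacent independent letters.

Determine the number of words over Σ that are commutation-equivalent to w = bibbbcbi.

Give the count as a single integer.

10

#0=b has no predecessor
#1=i has no predecessor
#2=b depends on [0:b]
#3=b depends on [2:b]
#4=b depends on [3:b]
#5=c depends on [1:i, 4:b]
#6=b depends on [5:c]
#7=i depends on [5:c]
sources: [0:b, 1:i]
N(rest) = Σ N(rest − s) over sources s of rest; N(one piece) = 1:
  size 1 → [6]=1  [7]=1
  size 2 → [6,7]=2
  size 3 → [5,6,7]=2
  size 4 → [1,5,6,7]=2  [4,5,6,7]=2
  size 5 → [1,4,5,6,7]=4  [3,4,5,6,7]=2
  size 6 → [1,3,4,5,6,7]=6  [2,3,4,5,6,7]=2
  first=0(b) contributes 8
  first=1(i) contributes 2
|[w]| = 10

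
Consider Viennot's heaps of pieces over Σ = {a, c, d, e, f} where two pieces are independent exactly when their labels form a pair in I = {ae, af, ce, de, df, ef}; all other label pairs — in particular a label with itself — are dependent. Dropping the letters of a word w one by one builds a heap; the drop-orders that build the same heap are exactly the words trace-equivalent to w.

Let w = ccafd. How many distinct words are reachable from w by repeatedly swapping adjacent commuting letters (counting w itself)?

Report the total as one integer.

3

0(c) covers ∅
1(c) covers 0:c
2(a) covers 1:c
3(f) covers 1:c
4(d) covers 2:a
floor of heap: 0:c
completions by unplaced set U, small U first (add the entries for U minus each lowest piece of U):
  |U|=1: {3}:1  {4}:1
  |U|=2: {2,4}:1  {3,4}:2
  |U|=3: {2,3,4}:3
  start at 0(c): 3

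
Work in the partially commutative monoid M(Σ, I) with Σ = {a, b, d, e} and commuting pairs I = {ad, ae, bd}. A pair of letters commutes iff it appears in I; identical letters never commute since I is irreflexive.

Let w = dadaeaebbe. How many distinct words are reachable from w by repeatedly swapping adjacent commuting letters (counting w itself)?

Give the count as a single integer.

35

#0=d has no predecessor
#1=a has no predecessor
#2=d depends on [0:d]
#3=a depends on [1:a]
#4=e depends on [2:d]
#5=a depends on [3:a]
#6=e depends on [4:e]
#7=b depends on [5:a, 6:e]
#8=b depends on [7:b]
#9=e depends on [8:b]
sources: [0:d, 1:a]
N(rest) = Σ N(rest − s) over sources s of rest; N(one piece) = 1:
  size 1 → [9]=1
  size 2 → [8,9]=1
  size 3 → [7,8,9]=1
  size 4 → [5,7,8,9]=1  [6,7,8,9]=1
  size 5 → [3,5,7,8,9]=1  [4,6,7,8,9]=1  [5,6,7,8,9]=2
  size 6 → [1,3,5,7,8,9]=1  [2,4,6,7,8,9]=1  [3,5,6,7,8,9]=3  [4,5,6,7,8,9]=3
  size 7 → [0,2,4,6,7,8,9]=1  [1,3,5,6,7,8,9]=4  [2,4,5,6,7,8,9]=4  [3,4,5,6,7,8,9]=6
  size 8 → [0,2,4,5,6,7,8,9]=5  [1,3,4,5,6,7,8,9]=10  [2,3,4,5,6,7,8,9]=10
  first=0(d) contributes 20
  first=1(a) contributes 15
|[w]| = 35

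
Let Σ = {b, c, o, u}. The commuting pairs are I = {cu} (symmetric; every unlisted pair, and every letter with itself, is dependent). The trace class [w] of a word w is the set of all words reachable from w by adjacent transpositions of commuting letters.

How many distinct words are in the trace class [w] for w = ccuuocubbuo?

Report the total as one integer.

#0=c has no predecessor
#1=c depends on [0:c]
#2=u has no predecessor
#3=u depends on [2:u]
#4=o depends on [1:c, 3:u]
#5=c depends on [4:o]
#6=u depends on [4:o]
#7=b depends on [5:c, 6:u]
#8=b depends on [7:b]
#9=u depends on [8:b]
#10=o depends on [9:u]
sources: [0:c, 2:u]
N(rest) = Σ N(rest − s) over sources s of rest; N(one piece) = 1:
  size 1 → [10]=1
  size 2 → [9,10]=1
  size 3 → [8,9,10]=1
  size 4 → [7,8,9,10]=1
  size 5 → [5,7,8,9,10]=1  [6,7,8,9,10]=1
  size 6 → [5,6,7,8,9,10]=2
  size 7 → [4,5,6,7,8,9,10]=2
  size 8 → [1,4,5,6,7,8,9,10]=2  [3,4,5,6,7,8,9,10]=2
  size 9 → [0,1,4,5,6,7,8,9,10]=2  [1,3,4,5,6,7,8,9,10]=4  [2,3,4,5,6,7,8,9,10]=2
  first=0(c) contributes 6
  first=2(u) contributes 6
|[w]| = 12

12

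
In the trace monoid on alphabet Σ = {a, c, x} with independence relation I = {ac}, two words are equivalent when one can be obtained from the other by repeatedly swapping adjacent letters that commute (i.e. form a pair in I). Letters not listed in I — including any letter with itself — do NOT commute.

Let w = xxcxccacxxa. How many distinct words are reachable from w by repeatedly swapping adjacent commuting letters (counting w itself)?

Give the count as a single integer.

#0=x has no predecessor
#1=x depends on [0:x]
#2=c depends on [1:x]
#3=x depends on [2:c]
#4=c depends on [3:x]
#5=c depends on [4:c]
#6=a depends on [3:x]
#7=c depends on [5:c]
#8=x depends on [6:a, 7:c]
#9=x depends on [8:x]
#10=a depends on [9:x]
sources: [0:x]
N(rest) = Σ N(rest − s) over sources s of rest; N(one piece) = 1:
  size 1 → [10]=1
  size 2 → [9,10]=1
  size 3 → [8,9,10]=1
  size 4 → [6,8,9,10]=1  [7,8,9,10]=1
  size 5 → [5,7,8,9,10]=1  [6,7,8,9,10]=2
  size 6 → [4,5,7,8,9,10]=1  [5,6,7,8,9,10]=3
  size 7 → [4,5,6,7,8,9,10]=4
  size 8 → [3,4,5,6,7,8,9,10]=4
  size 9 → [2,3,4,5,6,7,8,9,10]=4
  first=0(x) contributes 4

4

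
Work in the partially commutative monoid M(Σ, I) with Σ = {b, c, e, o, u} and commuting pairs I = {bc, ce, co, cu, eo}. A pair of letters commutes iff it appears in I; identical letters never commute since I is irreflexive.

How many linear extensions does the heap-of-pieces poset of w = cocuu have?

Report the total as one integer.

10

drop 0:c onto floor
drop 1:o onto floor
drop 2:c onto {0:c}
drop 3:u onto {1:o}
drop 4:u onto {3:u}
ground layer = {0:c, 1:o}
drop-orders for the pieces not yet dropped (sum over which currently-grounded one goes next):
  1 to go: {2} 1  {4} 1
  2 to go: {0,2} 1  {2,4} 2  {3,4} 1
  3 to go: {0,2,4} 3  {1,3,4} 1  {2,3,4} 3
  if 0:c drops first: 4 orders
  if 1:o drops first: 6 orders
heap linearizations: 10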